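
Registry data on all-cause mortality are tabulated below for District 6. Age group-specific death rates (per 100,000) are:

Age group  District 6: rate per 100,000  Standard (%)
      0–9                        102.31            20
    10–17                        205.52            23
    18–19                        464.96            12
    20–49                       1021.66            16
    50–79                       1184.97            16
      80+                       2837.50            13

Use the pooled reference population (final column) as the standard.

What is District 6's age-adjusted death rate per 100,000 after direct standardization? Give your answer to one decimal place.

845.5

Standard weights: 0.20, 0.23, 0.12, 0.16, 0.16, 0.13.
Standardized rate: 0.2000×102.31 + 0.2300×205.52 + 0.1200×464.96 + 0.1600×1021.66 + 0.1600×1184.97 + 0.1300×2837.50 = 845.4626 per 100,000.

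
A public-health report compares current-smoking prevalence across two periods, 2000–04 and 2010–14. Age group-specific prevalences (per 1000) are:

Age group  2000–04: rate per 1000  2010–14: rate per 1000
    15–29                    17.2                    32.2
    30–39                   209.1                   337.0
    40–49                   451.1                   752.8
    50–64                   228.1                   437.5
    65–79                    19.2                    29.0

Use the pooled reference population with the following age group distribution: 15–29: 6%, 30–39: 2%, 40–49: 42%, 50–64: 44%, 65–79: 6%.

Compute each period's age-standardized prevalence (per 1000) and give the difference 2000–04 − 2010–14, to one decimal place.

-222.9

Standard weights: 0.06, 0.02, 0.42, 0.44, 0.06.
2000–04: 0.0600×17.2 + 0.0200×209.1 + 0.4200×451.1 + 0.4400×228.1 + 0.0600×19.2 = 296.1920 per 1000.
2010–14: 0.0600×32.2 + 0.0200×337.0 + 0.4200×752.8 + 0.4400×437.5 + 0.0600×29.0 = 519.0880 per 1000.
Difference = 296.1920 − 519.0880 = -222.8960.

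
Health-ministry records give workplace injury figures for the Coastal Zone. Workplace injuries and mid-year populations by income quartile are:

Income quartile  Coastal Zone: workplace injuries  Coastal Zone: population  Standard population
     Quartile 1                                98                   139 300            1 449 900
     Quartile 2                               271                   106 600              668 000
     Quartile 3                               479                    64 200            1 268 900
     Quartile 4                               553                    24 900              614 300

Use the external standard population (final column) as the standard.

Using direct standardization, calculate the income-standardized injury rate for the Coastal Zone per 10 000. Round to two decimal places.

64.55

Income-specific rates per 10 000 for the Coastal Zone: 7.04, 25.42, 74.61, 222.09.
Standard total = 4 001 100; weights = 0.3624, 0.1670, 0.3171, 0.1535.
Standardized rate: 0.3624×7.04 + 0.1670×25.42 + 0.3171×74.61 + 0.1535×222.09 = 64.5534 per 10 000.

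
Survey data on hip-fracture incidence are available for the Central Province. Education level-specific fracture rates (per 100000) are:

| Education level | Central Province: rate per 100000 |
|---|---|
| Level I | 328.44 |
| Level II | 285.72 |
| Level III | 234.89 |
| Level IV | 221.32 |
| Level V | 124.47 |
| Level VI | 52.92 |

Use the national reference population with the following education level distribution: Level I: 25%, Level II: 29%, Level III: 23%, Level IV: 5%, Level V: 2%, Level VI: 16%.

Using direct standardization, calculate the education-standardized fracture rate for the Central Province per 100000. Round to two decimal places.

241.02

Standard weights: 0.25, 0.29, 0.23, 0.05, 0.02, 0.16.
Standardized rate: 0.2500×328.44 + 0.2900×285.72 + 0.2300×234.89 + 0.0500×221.32 + 0.0200×124.47 + 0.1600×52.92 = 241.0161 per 100000.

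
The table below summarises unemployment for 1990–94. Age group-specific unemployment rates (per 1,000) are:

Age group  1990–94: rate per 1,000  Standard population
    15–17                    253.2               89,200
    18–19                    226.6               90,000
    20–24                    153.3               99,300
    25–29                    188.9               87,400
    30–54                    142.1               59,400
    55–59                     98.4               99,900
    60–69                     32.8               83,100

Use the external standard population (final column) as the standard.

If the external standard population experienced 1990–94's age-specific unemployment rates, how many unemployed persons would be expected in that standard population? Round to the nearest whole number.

Expected unemployed persons = Σ (standard pop × age-specific rate ÷ 1,000)
= 89,200×253.2/1,000 + 90,000×226.6/1,000 + 99,300×153.3/1,000 + 87,400×188.9/1,000 + 59,400×142.1/1,000 + 99,900×98.4/1,000 + 83,100×32.8/1,000
= 22585.44 + 20394.00 + 15222.69 + 16509.86 + 8440.74 + 9830.16 + 2725.68 = 95708.57.

95709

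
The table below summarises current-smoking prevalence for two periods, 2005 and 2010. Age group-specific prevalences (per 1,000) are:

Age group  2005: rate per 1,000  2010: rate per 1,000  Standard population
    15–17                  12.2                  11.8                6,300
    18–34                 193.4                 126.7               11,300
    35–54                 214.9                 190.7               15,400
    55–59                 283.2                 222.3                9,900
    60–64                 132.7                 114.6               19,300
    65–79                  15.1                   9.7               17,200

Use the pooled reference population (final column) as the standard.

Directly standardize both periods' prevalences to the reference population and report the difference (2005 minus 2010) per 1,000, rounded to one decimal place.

27.4

Standard total = 79,400; weights = 0.0793, 0.1423, 0.1940, 0.1247, 0.2431, 0.2166.
2005: 0.0793×12.2 + 0.1423×193.4 + 0.1940×214.9 + 0.1247×283.2 + 0.2431×132.7 + 0.2166×15.1 = 141.0107 per 1,000.
2010: 0.0793×11.8 + 0.1423×126.7 + 0.1940×190.7 + 0.1247×222.3 + 0.2431×114.6 + 0.2166×9.7 = 113.6300 per 1,000.
Difference = 141.0107 − 113.6300 = 27.3807.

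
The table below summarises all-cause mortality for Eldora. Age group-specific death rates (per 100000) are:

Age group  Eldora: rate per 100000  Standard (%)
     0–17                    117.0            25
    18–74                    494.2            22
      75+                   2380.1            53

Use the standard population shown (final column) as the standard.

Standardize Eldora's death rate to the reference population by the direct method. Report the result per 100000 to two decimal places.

Standard weights: 0.25, 0.22, 0.53.
Standardized rate: 0.2500×117.0 + 0.2200×494.2 + 0.5300×2380.1 = 1399.4270 per 100000.

1399.43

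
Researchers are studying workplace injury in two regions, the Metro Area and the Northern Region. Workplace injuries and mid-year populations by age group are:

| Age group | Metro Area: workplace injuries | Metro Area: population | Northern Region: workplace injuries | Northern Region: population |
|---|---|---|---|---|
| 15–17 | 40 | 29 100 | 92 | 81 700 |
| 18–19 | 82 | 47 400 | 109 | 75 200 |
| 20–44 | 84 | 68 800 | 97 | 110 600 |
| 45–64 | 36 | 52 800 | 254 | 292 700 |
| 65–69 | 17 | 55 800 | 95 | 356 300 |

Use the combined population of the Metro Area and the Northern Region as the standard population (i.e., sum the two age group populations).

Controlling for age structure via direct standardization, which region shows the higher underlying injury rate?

Age-specific rates per 10 000 for the Metro Area: 13.75, 17.30, 12.21, 6.82, 3.05.
For the Northern Region: 11.26, 14.49, 8.77, 8.68, 2.67.
Combined standard total = 1 170 400; weights = 0.0947, 0.1048, 0.1533, 0.2952, 0.3521.
The Metro Area: 0.0947×13.75 + 0.1048×17.30 + 0.1533×12.21 + 0.2952×6.82 + 0.3521×3.05 = 8.0703 per 10 000.
The Northern Region: 0.0947×11.26 + 0.1048×14.49 + 0.1533×8.77 + 0.2952×8.68 + 0.3521×2.67 = 7.4292 per 10 000.

Metro Area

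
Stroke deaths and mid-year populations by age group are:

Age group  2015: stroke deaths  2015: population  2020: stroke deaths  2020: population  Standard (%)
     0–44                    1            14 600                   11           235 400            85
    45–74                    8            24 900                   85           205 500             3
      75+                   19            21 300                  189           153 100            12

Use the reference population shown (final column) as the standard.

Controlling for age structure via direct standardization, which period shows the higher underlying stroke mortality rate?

Age-specific rates per 100 000 for 2015: 6.85, 32.13, 89.20.
For 2020: 4.67, 41.36, 123.45.
Standard weights: 0.85, 0.03, 0.12.
2015: 0.8500×6.85 + 0.0300×32.13 + 0.1200×89.20 = 17.4900 per 100 000.
2020: 0.8500×4.67 + 0.0300×41.36 + 0.1200×123.45 = 20.0267 per 100 000.

2020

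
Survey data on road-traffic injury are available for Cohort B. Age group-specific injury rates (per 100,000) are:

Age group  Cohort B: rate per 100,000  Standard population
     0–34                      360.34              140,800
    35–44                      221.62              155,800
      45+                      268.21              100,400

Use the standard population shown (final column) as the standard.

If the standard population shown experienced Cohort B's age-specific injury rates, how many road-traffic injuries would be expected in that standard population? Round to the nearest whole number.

Expected road-traffic injuries = Σ (standard pop × age-specific rate ÷ 100,000)
= 140,800×360.34/100,000 + 155,800×221.62/100,000 + 100,400×268.21/100,000
= 507.36 + 345.28 + 269.28 = 1121.93.

1122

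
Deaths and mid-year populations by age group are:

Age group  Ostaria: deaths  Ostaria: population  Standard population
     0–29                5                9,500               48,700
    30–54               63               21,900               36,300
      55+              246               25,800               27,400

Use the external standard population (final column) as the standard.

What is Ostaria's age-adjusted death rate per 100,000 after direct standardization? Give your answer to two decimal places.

Age-specific rates per 100,000 for Ostaria: 52.63, 287.67, 953.49.
Standard total = 112,400; weights = 0.4333, 0.3230, 0.2438.
Standardized rate: 0.4333×52.63 + 0.3230×287.67 + 0.2438×953.49 = 348.1424 per 100,000.

348.14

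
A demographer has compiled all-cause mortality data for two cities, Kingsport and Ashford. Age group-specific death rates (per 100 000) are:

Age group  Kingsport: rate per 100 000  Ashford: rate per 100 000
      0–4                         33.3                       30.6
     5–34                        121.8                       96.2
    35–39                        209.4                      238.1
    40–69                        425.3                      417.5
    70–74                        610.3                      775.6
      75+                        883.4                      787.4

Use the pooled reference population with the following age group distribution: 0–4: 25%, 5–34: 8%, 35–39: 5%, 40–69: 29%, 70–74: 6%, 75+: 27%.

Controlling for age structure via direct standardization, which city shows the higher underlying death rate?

Standard weights: 0.25, 0.08, 0.05, 0.29, 0.06, 0.27.
Kingsport: 0.2500×33.3 + 0.0800×121.8 + 0.0500×209.4 + 0.2900×425.3 + 0.0600×610.3 + 0.2700×883.4 = 427.0120 per 100 000.
Ashford: 0.2500×30.6 + 0.0800×96.2 + 0.0500×238.1 + 0.2900×417.5 + 0.0600×775.6 + 0.2700×787.4 = 407.4600 per 100 000.

Kingsport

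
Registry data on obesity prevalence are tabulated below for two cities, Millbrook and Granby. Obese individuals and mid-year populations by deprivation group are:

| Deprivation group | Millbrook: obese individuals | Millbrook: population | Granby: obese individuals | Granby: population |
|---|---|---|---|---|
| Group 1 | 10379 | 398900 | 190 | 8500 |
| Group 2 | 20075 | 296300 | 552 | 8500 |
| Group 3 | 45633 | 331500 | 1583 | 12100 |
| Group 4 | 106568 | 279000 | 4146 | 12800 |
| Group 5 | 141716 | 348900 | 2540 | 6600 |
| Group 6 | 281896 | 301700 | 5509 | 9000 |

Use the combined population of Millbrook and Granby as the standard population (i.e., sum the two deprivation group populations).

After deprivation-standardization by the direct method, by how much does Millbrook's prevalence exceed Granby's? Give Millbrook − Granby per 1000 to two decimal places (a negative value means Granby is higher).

Deprivation-specific rates per 1000 for Millbrook: 26.019, 67.752, 137.656, 381.964, 406.179, 934.359.
For Granby: 22.353, 64.941, 130.826, 323.906, 384.848, 612.111.
Combined standard total = 2013800; weights = 0.2023, 0.1514, 0.1706, 0.1449, 0.1765, 0.1543.
Millbrook: 0.2023×26.019 + 0.1514×67.752 + 0.1706×137.656 + 0.1449×381.964 + 0.1765×406.179 + 0.1543×934.359 = 310.2139 per 1000.
Granby: 0.2023×22.353 + 0.1514×64.941 + 0.1706×130.826 + 0.1449×323.906 + 0.1765×384.848 + 0.1543×612.111 = 245.9852 per 1000.
Difference = 310.2139 − 245.9852 = 64.2287.

64.23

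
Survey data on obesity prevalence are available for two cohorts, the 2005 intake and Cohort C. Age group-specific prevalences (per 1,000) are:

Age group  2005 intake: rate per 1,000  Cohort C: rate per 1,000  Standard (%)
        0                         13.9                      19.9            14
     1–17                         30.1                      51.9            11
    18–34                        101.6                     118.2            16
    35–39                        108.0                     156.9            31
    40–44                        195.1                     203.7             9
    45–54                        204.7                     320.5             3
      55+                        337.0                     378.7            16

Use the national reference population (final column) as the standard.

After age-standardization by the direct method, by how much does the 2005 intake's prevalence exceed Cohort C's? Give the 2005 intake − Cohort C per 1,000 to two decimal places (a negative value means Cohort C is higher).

Standard weights: 0.14, 0.11, 0.16, 0.31, 0.09, 0.03, 0.16.
The 2005 intake: 0.1400×13.9 + 0.1100×30.1 + 0.1600×101.6 + 0.3100×108.0 + 0.0900×195.1 + 0.0300×204.7 + 0.1600×337.0 = 132.6130 per 1,000.
Cohort C: 0.1400×19.9 + 0.1100×51.9 + 0.1600×118.2 + 0.3100×156.9 + 0.0900×203.7 + 0.0300×320.5 + 0.1600×378.7 = 164.5860 per 1,000.
Difference = 132.6130 − 164.5860 = -31.9730.

-31.97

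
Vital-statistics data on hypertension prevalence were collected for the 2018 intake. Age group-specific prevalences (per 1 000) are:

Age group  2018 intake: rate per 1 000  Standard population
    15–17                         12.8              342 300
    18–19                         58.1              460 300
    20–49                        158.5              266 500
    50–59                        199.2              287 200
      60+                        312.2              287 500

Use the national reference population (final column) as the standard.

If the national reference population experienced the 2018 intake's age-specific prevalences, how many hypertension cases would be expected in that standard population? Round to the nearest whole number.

Expected hypertension cases = Σ (standard pop × age-specific rate ÷ 1 000)
= 342 300×12.8/1 000 + 460 300×58.1/1 000 + 266 500×158.5/1 000 + 287 200×199.2/1 000 + 287 500×312.2/1 000
= 4381.44 + 26743.43 + 42240.25 + 57210.24 + 89757.50 = 220332.86.

220333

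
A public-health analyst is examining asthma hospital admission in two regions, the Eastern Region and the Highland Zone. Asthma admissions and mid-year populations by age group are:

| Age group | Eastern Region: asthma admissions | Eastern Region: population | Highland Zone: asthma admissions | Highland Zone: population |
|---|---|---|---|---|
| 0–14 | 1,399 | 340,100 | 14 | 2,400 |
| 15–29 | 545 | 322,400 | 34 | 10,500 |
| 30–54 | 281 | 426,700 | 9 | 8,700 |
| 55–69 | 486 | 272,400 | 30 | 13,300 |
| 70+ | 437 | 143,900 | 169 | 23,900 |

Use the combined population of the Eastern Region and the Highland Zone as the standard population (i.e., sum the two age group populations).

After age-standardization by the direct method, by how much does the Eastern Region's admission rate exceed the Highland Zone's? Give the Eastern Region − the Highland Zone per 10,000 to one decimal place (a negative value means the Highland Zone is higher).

-13.3

Age-specific rates per 10,000 for the Eastern Region: 41.13, 16.90, 6.59, 17.84, 30.37.
For the Highland Zone: 58.33, 32.38, 10.34, 22.56, 70.71.
Combined standard total = 1,564,300; weights = 0.2189, 0.2128, 0.2783, 0.1826, 0.1073.
The Eastern Region: 0.2189×41.13 + 0.2128×16.90 + 0.2783×6.59 + 0.1826×17.84 + 0.1073×30.37 = 20.9529 per 10,000.
The Highland Zone: 0.2189×58.33 + 0.2128×32.38 + 0.2783×10.34 + 0.1826×22.56 + 0.1073×70.71 = 34.2470 per 10,000.
Difference = 20.9529 − 34.2470 = -13.2941.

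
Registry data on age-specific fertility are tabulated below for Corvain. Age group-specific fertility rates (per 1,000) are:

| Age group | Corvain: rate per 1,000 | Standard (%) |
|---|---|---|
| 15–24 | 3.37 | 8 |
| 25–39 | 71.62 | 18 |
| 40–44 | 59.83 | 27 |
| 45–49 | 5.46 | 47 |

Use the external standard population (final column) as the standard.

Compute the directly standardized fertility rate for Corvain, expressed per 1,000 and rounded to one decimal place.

Standard weights: 0.08, 0.18, 0.27, 0.47.
Standardized rate: 0.0800×3.37 + 0.1800×71.62 + 0.2700×59.83 + 0.4700×5.46 = 31.8815 per 1,000.

31.9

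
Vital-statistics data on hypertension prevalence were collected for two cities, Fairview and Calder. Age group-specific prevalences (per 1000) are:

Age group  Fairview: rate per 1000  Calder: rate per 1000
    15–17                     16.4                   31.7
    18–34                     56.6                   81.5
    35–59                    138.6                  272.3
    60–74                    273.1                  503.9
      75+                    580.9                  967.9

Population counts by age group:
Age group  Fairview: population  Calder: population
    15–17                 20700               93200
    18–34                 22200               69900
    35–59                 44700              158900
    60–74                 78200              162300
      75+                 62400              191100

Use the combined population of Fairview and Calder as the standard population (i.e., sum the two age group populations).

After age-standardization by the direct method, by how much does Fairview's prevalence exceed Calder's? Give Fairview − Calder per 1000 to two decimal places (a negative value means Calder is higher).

-204.59

Combined standard total = 903600; weights = 0.1261, 0.1019, 0.2253, 0.2662, 0.2805.
Fairview: 0.1261×16.4 + 0.1019×56.6 + 0.2253×138.6 + 0.2662×273.1 + 0.2805×580.9 = 274.7216 per 1000.
Calder: 0.1261×31.7 + 0.1019×81.5 + 0.2253×272.3 + 0.2662×503.9 + 0.2805×967.9 = 479.3135 per 1000.
Difference = 274.7216 − 479.3135 = -204.5918.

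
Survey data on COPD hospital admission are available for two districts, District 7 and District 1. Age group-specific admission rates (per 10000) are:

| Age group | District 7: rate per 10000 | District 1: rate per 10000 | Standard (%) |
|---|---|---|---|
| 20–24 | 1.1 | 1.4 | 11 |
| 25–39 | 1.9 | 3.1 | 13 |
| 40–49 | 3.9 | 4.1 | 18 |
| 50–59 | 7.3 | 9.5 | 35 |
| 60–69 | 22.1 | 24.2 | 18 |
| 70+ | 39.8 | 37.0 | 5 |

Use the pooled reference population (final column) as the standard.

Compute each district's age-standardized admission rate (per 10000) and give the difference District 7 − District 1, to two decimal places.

-1.23

Standard weights: 0.11, 0.13, 0.18, 0.35, 0.18, 0.05.
District 7: 0.1100×1.1 + 0.1300×1.9 + 0.1800×3.9 + 0.3500×7.3 + 0.1800×22.1 + 0.0500×39.8 = 9.5930 per 10000.
District 1: 0.1100×1.4 + 0.1300×3.1 + 0.1800×4.1 + 0.3500×9.5 + 0.1800×24.2 + 0.0500×37.0 = 10.8260 per 10000.
Difference = 9.5930 − 10.8260 = -1.2330.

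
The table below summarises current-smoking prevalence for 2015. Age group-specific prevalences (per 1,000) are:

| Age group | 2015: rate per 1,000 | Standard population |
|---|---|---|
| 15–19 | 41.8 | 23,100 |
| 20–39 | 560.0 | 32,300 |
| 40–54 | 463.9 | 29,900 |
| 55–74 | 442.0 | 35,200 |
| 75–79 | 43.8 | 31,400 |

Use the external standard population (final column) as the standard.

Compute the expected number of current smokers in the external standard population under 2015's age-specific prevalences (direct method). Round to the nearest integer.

49858

Expected current smokers = Σ (standard pop × age-specific rate ÷ 1,000)
= 23,100×41.8/1,000 + 32,300×560.0/1,000 + 29,900×463.9/1,000 + 35,200×442.0/1,000 + 31,400×43.8/1,000
= 965.58 + 18088.00 + 13870.61 + 15558.40 + 1375.32 = 49857.91.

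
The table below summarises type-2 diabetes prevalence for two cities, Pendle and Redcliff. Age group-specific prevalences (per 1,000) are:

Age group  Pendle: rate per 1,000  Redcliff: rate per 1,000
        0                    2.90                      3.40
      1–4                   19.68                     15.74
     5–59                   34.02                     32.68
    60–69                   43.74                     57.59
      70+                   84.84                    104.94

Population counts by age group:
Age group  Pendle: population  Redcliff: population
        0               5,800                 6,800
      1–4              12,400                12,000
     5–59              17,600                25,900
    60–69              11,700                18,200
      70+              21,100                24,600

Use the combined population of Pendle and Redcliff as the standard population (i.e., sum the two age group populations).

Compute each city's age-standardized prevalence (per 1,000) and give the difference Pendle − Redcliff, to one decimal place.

-7.6

Combined standard total = 156,100; weights = 0.0807, 0.1563, 0.2787, 0.1915, 0.2928.
Pendle: 0.0807×2.90 + 0.1563×19.68 + 0.2787×34.02 + 0.1915×43.74 + 0.2928×84.84 = 46.0065 per 1,000.
Redcliff: 0.0807×3.40 + 0.1563×15.74 + 0.2787×32.68 + 0.1915×57.59 + 0.2928×104.94 = 53.5950 per 1,000.
Difference = 46.0065 − 53.5950 = -7.5885.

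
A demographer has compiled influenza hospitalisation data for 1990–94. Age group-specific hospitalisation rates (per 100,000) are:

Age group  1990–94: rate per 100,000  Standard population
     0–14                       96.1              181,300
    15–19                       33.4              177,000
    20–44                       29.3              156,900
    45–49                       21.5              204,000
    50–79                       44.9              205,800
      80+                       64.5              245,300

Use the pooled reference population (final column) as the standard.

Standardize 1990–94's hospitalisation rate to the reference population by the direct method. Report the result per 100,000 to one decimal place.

Standard total = 1,170,300; weights = 0.1549, 0.1512, 0.1341, 0.1743, 0.1759, 0.2096.
Standardized rate: 0.1549×96.1 + 0.1512×33.4 + 0.1341×29.3 + 0.1743×21.5 + 0.1759×44.9 + 0.2096×64.5 = 49.0303 per 100,000.

49.0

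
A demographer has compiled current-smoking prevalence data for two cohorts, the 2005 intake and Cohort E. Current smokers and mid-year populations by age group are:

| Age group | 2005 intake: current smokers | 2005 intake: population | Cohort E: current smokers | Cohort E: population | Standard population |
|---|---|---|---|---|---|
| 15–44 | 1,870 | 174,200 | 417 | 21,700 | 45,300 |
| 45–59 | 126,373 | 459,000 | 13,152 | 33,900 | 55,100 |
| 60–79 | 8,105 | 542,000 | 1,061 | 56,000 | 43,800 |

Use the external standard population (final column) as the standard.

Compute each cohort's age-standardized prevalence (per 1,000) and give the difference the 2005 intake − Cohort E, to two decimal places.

Age-specific rates per 1,000 for the 2005 intake: 10.735, 275.322, 14.954.
For Cohort E: 19.217, 387.965, 18.946.
Standard total = 144,200; weights = 0.3141, 0.3821, 0.3037.
The 2005 intake: 0.3141×10.735 + 0.3821×275.322 + 0.3037×14.954 = 113.1174 per 1,000.
Cohort E: 0.3141×19.217 + 0.3821×387.965 + 0.3037×18.946 = 160.0362 per 1,000.
Difference = 113.1174 − 160.0362 = -46.9187.

-46.92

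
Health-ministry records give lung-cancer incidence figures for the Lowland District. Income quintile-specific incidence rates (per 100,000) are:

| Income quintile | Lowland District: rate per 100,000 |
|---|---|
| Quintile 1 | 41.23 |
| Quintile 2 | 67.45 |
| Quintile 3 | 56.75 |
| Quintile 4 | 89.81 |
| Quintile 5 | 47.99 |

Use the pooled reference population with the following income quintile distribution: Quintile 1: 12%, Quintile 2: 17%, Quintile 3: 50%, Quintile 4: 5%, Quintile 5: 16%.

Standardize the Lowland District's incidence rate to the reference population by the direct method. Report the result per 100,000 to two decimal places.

56.96

Standard weights: 0.12, 0.17, 0.50, 0.05, 0.16.
Standardized rate: 0.1200×41.23 + 0.1700×67.45 + 0.5000×56.75 + 0.0500×89.81 + 0.1600×47.99 = 56.9580 per 100,000.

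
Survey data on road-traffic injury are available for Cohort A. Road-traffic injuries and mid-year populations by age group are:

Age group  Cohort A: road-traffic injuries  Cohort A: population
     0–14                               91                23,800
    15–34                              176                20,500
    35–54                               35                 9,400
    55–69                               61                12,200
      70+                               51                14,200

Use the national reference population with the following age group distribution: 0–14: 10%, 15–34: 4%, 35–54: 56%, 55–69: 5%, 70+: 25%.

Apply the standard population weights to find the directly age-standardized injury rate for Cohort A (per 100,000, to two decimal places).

395.88

Age-specific rates per 100,000 for Cohort A: 382.35, 858.54, 372.34, 500.00, 359.15.
Standard weights: 0.10, 0.04, 0.56, 0.05, 0.25.
Standardized rate: 0.1000×382.35 + 0.0400×858.54 + 0.5600×372.34 + 0.0500×500.00 + 0.2500×359.15 = 395.8761 per 100,000.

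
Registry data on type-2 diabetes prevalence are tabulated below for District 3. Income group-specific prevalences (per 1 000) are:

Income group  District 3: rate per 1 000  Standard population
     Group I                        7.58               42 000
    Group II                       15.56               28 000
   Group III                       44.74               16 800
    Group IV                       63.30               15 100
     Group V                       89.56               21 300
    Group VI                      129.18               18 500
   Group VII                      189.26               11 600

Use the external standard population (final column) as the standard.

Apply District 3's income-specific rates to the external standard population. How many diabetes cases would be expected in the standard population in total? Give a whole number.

Expected diabetes cases = Σ (standard pop × income-specific rate ÷ 1 000)
= 42 000×7.58/1 000 + 28 000×15.56/1 000 + 16 800×44.74/1 000 + 15 100×63.30/1 000 + 21 300×89.56/1 000 + 18 500×129.18/1 000 + 11 600×189.26/1 000
= 318.36 + 435.68 + 751.63 + 955.83 + 1907.63 + 2389.83 + 2195.42 = 8954.38.

8954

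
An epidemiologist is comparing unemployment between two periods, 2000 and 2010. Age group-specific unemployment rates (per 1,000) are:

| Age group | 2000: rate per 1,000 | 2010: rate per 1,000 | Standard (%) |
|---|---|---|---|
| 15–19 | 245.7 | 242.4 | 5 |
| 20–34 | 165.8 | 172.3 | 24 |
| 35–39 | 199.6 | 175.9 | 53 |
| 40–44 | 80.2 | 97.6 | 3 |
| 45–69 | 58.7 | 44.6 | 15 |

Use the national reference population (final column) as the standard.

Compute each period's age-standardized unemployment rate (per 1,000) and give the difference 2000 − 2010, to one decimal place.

12.8

Standard weights: 0.05, 0.24, 0.53, 0.03, 0.15.
2000: 0.0500×245.7 + 0.2400×165.8 + 0.5300×199.6 + 0.0300×80.2 + 0.1500×58.7 = 169.0760 per 1,000.
2010: 0.0500×242.4 + 0.2400×172.3 + 0.5300×175.9 + 0.0300×97.6 + 0.1500×44.6 = 156.3170 per 1,000.
Difference = 169.0760 − 156.3170 = 12.7590.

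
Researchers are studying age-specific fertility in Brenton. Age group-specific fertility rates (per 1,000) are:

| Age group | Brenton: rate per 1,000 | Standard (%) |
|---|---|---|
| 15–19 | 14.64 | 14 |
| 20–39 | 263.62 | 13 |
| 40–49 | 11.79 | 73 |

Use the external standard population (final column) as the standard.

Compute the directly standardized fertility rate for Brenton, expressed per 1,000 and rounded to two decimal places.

44.93

Standard weights: 0.14, 0.13, 0.73.
Standardized rate: 0.1400×14.64 + 0.1300×263.62 + 0.7300×11.79 = 44.9269 per 1,000.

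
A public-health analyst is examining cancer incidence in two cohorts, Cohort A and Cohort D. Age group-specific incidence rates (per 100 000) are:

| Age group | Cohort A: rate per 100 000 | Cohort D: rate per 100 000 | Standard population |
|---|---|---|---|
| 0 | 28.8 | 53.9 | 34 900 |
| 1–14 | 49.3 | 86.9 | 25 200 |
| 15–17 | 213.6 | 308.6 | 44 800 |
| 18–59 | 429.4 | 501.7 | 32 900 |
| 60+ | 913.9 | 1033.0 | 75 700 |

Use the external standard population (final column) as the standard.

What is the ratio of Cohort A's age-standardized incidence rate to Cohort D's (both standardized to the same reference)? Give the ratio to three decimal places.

Standard total = 213 500; weights = 0.1635, 0.1180, 0.2098, 0.1541, 0.3546.
Cohort A: 0.1635×28.8 + 0.1180×49.3 + 0.2098×213.6 + 0.1541×429.4 + 0.3546×913.9 = 445.5562 per 100 000.
Cohort D: 0.1635×53.9 + 0.1180×86.9 + 0.2098×308.6 + 0.1541×501.7 + 0.3546×1033.0 = 527.4019 per 100 000.
Ratio = 445.5562 ÷ 527.4019 = 0.84481.

0.845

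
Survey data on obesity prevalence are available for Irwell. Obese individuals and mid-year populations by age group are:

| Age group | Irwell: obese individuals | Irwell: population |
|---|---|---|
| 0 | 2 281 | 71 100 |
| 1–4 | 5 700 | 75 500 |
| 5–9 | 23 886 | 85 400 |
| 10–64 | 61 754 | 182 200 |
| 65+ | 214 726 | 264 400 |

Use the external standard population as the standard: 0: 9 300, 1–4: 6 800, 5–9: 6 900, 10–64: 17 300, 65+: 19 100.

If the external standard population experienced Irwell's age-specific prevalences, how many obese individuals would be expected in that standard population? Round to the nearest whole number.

24117

Age-specific rates per 1 000 for Irwell: 32.082, 75.497, 279.696, 338.935, 812.126.
Expected obese individuals = Σ (standard pop × age-specific rate ÷ 1 000)
= 9 300×32.082/1 000 + 6 800×75.497/1 000 + 6 900×279.696/1 000 + 17 300×338.935/1 000 + 19 100×812.126/1 000
= 298.36 + 513.38 + 1929.90 + 5863.58 + 15511.60 = 24116.81.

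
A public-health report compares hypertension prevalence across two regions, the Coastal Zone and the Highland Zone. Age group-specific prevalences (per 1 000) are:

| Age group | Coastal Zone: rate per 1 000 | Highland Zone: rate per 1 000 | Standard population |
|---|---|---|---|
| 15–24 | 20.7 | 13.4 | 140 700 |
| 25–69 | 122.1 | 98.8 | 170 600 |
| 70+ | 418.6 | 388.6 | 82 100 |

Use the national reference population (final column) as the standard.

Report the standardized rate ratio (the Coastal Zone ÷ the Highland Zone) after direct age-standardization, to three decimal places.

1.147

Standard total = 393 400; weights = 0.3577, 0.4337, 0.2087.
The Coastal Zone: 0.3577×20.7 + 0.4337×122.1 + 0.2087×418.6 = 147.7118 per 1 000.
The Highland Zone: 0.3577×13.4 + 0.4337×98.8 + 0.2087×388.6 = 128.7359 per 1 000.
Ratio = 147.7118 ÷ 128.7359 = 1.14740.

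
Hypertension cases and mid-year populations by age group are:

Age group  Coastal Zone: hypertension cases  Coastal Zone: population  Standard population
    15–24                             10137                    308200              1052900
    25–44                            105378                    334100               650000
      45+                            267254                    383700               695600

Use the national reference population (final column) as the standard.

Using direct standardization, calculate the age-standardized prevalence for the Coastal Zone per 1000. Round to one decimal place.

301.9

Age-specific rates per 1000 for the Coastal Zone: 32.891, 315.409, 696.518.
Standard total = 2398500; weights = 0.4390, 0.2710, 0.2900.
Standardized rate: 0.4390×32.891 + 0.2710×315.409 + 0.2900×696.518 = 301.9156 per 1000.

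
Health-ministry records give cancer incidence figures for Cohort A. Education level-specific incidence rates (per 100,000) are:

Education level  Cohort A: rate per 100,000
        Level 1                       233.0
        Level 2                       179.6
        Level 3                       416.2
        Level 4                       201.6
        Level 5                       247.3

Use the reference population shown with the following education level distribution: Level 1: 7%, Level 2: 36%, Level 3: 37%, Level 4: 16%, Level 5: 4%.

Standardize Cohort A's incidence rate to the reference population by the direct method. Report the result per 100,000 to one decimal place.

277.1

Standard weights: 0.07, 0.36, 0.37, 0.16, 0.04.
Standardized rate: 0.0700×233.0 + 0.3600×179.6 + 0.3700×416.2 + 0.1600×201.6 + 0.0400×247.3 = 277.1080 per 100,000.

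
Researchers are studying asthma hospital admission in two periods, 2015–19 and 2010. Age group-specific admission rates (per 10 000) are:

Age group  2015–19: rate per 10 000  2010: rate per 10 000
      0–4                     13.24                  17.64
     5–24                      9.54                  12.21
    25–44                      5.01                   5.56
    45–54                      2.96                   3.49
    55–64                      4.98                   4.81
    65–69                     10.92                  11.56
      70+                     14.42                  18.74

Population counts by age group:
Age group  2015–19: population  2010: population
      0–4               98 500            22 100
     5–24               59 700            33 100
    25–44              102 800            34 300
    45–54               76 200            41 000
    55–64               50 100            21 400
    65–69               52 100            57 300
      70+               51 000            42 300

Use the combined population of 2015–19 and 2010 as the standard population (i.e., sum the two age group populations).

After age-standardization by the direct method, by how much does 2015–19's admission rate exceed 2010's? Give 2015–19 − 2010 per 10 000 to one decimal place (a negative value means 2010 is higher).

-1.9

Combined standard total = 741 900; weights = 0.1626, 0.1251, 0.1848, 0.1580, 0.0964, 0.1475, 0.1258.
2015–19: 0.1626×13.24 + 0.1251×9.54 + 0.1848×5.01 + 0.1580×2.96 + 0.0964×4.98 + 0.1475×10.92 + 0.1258×14.42 = 8.6426 per 10 000.
2010: 0.1626×17.64 + 0.1251×12.21 + 0.1848×5.56 + 0.1580×3.49 + 0.0964×4.81 + 0.1475×11.56 + 0.1258×18.74 = 10.4984 per 10 000.
Difference = 8.6426 − 10.4984 = -1.8558.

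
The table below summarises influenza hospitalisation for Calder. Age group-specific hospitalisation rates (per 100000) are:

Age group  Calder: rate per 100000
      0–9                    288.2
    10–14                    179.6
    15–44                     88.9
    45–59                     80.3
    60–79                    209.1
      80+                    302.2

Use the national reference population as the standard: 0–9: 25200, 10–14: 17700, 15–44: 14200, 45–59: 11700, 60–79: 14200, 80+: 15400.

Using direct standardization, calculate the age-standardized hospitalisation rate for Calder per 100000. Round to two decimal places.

Standard total = 98400; weights = 0.2561, 0.1799, 0.1443, 0.1189, 0.1443, 0.1565.
Standardized rate: 0.2561×288.2 + 0.1799×179.6 + 0.1443×88.9 + 0.1189×80.3 + 0.1443×209.1 + 0.1565×302.2 = 205.9609 per 100000.

205.96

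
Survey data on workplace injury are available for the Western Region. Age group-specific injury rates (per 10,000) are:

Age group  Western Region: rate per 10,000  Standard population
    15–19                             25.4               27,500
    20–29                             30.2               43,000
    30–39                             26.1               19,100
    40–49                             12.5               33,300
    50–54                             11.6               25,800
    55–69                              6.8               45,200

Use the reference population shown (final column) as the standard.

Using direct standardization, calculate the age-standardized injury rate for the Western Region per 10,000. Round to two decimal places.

18.15

Standard total = 193,900; weights = 0.1418, 0.2218, 0.0985, 0.1717, 0.1331, 0.2331.
Standardized rate: 0.1418×25.4 + 0.2218×30.2 + 0.0985×26.1 + 0.1717×12.5 + 0.1331×11.6 + 0.2331×6.8 = 18.1460 per 10,000.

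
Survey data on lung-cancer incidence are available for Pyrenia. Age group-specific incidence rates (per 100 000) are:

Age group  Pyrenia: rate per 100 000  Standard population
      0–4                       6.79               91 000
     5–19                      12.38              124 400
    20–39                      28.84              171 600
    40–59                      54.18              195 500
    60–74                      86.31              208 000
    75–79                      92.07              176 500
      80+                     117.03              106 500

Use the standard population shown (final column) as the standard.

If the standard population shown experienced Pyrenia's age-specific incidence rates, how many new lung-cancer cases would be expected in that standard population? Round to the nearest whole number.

Expected new lung-cancer cases = Σ (standard pop × age-specific rate ÷ 100 000)
= 91 000×6.79/100 000 + 124 400×12.38/100 000 + 171 600×28.84/100 000 + 195 500×54.18/100 000 + 208 000×86.31/100 000 + 176 500×92.07/100 000 + 106 500×117.03/100 000
= 6.18 + 15.40 + 49.49 + 105.92 + 179.52 + 162.50 + 124.64 = 643.66.

644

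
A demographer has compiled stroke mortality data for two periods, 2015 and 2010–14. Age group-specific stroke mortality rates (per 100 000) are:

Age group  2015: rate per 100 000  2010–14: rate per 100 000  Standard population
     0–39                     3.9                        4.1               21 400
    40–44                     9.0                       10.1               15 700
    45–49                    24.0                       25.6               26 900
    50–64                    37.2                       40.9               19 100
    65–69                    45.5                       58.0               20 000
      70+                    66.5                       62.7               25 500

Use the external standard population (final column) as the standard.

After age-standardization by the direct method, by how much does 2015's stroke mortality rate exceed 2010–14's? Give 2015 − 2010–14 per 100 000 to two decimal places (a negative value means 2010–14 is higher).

Standard total = 128 600; weights = 0.1664, 0.1221, 0.2092, 0.1485, 0.1555, 0.1983.
2015: 0.1664×3.9 + 0.1221×9.0 + 0.2092×24.0 + 0.1485×37.2 + 0.1555×45.5 + 0.1983×66.5 = 32.5554 per 100 000.
2010–14: 0.1664×4.1 + 0.1221×10.1 + 0.2092×25.6 + 0.1485×40.9 + 0.1555×58.0 + 0.1983×62.7 = 34.7977 per 100 000.
Difference = 32.5554 − 34.7977 = -2.2423.

-2.24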